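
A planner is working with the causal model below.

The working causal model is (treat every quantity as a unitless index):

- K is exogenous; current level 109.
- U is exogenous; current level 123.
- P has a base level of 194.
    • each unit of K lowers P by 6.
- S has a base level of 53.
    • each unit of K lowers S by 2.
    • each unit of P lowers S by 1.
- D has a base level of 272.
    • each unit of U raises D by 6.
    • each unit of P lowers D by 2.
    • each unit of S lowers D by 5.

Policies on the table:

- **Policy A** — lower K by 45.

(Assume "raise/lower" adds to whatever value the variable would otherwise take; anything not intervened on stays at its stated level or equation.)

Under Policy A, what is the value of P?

-190

Policy A (K − 45):
  K = 109 − 45 = 64
  P = 194 − 6·64 = -190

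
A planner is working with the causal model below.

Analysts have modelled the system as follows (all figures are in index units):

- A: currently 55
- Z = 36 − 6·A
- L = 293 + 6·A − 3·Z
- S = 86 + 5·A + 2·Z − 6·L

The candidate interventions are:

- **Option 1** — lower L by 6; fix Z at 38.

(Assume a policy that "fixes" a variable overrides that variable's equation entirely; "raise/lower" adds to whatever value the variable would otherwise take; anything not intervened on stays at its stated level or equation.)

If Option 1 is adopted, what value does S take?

-2581

Option 1 (L − 6, Z := 38):
  A = 55
  Z = 38
  L = 293 + 6·55 − 3·38 (−6 from intervention) = 503
  S = 86 + 5·55 + 2·38 − 6·503 = -2581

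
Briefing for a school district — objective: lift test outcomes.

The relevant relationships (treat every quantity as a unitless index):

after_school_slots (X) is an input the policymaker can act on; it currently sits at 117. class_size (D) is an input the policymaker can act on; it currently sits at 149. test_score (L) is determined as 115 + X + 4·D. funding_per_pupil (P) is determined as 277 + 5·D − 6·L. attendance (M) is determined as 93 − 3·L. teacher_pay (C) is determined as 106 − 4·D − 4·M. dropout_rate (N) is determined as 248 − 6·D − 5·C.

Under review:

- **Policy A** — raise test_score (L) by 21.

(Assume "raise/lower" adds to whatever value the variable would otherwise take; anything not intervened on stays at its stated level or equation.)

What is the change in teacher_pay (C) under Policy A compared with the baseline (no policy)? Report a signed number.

Baseline:
  X = 117
  D = 149
  L = 115 + 117 + 4·149 = 828
  M = 93 − 3·828 = -2391
  C = 106 − 4·149 − 4·(-2391) = 9074
Policy A (L + 21):
  X = 117
  D = 149
  L = 115 + 117 + 4·149 (+21 from intervention) = 849
  M = 93 − 3·849 = -2454
  C = 106 − 4·149 − 4·(-2454) = 9326
Change in C: 9326 − 9074 = 252

252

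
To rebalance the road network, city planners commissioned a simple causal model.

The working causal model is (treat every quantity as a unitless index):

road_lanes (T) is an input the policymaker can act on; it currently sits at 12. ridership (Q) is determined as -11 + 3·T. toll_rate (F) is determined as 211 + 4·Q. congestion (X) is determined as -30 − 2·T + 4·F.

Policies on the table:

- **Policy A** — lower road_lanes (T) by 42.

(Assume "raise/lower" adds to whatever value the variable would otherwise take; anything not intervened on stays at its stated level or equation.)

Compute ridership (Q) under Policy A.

Policy A (T − 42):
  T = 12 − 42 = -30
  Q = -11 + 3·(-30) = -101

-101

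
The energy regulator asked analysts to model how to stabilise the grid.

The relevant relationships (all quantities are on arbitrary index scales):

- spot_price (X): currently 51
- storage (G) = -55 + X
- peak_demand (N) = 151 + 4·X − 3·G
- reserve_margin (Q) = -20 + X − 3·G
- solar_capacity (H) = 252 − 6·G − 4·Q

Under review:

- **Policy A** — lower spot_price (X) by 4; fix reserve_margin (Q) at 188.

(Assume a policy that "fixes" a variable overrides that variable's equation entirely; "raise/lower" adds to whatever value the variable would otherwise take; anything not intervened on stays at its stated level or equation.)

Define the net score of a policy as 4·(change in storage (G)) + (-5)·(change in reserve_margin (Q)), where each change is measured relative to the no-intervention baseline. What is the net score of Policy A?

Baseline:
  X = 51
  G = -55 + 51 = -4
  Q = -20 + 51 − 3·(-4) = 43
Policy A (X − 4, Q := 188):
  X = 51 − 4 = 47
  G = -55 + 47 = -8
  Q = 188
ΔG = -8 − (-4) = -4; ΔQ = 188 − 43 = 145
Score = 4·(-4) + (-5)·145 = -741

-741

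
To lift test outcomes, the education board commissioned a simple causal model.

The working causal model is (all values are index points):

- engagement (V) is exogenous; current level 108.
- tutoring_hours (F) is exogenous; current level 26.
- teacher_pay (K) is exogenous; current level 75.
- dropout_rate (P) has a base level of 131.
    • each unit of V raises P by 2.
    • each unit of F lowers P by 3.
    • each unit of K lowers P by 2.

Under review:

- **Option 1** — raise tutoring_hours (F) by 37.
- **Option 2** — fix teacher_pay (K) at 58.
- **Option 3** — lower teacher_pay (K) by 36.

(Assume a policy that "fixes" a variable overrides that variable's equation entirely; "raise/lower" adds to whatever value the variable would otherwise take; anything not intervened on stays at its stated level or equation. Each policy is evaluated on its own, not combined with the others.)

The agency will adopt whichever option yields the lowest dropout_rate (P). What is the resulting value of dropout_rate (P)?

8

Option 1 (F + 37):
  V = 108
  F = 26 + 37 = 63
  K = 75
  P = 131 + 2·108 − 3·63 − 2·75 = 8
Option 2 (K := 58):
  V = 108
  F = 26
  K = 58
  P = 131 + 2·108 − 3·26 − 2·58 = 153
Option 3 (K − 36):
  V = 108
  F = 26
  K = 75 − 36 = 39
  P = 131 + 2·108 − 3·26 − 2·39 = 191
Comparing — Option 1: P=8, Option 2: P=153, Option 3: P=191. Lowest is 8 (Option 1).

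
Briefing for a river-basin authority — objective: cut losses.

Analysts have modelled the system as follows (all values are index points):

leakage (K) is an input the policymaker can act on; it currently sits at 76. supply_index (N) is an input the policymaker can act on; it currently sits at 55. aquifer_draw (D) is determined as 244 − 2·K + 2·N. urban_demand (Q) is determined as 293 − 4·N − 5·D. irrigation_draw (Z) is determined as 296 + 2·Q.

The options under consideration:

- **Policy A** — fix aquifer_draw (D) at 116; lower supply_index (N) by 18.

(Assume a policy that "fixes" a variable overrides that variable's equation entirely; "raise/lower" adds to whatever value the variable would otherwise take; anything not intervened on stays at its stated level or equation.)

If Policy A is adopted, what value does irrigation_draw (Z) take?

-574

Policy A (D := 116, N − 18):
  K = 76
  N = 55 − 18 = 37
  D = 116
  Q = 293 − 4·37 − 5·116 = -435
  Z = 296 + 2·(-435) = -574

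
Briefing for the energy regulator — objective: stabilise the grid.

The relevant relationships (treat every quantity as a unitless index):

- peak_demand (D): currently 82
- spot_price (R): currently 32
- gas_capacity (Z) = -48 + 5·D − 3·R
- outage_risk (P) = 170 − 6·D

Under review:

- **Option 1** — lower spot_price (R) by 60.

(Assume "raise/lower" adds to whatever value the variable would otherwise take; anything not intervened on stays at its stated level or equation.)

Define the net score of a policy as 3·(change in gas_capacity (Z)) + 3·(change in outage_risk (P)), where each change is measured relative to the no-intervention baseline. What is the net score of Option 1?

Baseline:
  D = 82
  R = 32
  Z = -48 + 5·82 − 3·32 = 266
  P = 170 − 6·82 = -322
Option 1 (R − 60):
  D = 82
  R = 32 − 60 = -28
  Z = -48 + 5·82 − 3·(-28) = 446
  P = 170 − 6·82 = -322
ΔZ = 446 − 266 = 180; ΔP = -322 − (-322) = 0
Score = 3·180 + 3·0 = 540

540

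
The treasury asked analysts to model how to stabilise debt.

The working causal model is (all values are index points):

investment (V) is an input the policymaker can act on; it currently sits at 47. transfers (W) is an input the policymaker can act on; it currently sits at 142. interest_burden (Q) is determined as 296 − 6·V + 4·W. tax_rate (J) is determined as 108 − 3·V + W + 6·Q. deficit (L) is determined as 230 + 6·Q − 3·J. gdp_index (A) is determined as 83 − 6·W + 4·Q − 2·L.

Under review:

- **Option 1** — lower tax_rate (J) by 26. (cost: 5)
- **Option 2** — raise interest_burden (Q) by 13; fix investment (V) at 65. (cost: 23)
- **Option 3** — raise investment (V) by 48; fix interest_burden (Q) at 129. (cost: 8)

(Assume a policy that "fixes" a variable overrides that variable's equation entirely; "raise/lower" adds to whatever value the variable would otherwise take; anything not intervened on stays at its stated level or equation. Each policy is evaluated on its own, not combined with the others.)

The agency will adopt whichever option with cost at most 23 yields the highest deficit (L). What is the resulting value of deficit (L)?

Option 1 (J − 26):
  V = 47
  W = 142
  Q = 296 − 6·47 + 4·142 = 582
  J = 108 − 3·47 + 142 + 6·582 (−26 from intervention) = 3575
  L = 230 + 6·582 − 3·3575 = -7003
Option 2 (Q + 13, V := 65):
  V = 65
  W = 142
  Q = 296 − 6·65 + 4·142 (+13 from intervention) = 487
  J = 108 − 3·65 + 142 + 6·487 = 2977
  L = 230 + 6·487 − 3·2977 = -5779
Option 3 (V + 48, Q := 129):
  V = 47 + 48 = 95
  W = 142
  Q = 129
  J = 108 − 3·95 + 142 + 6·129 = 739
  L = 230 + 6·129 − 3·739 = -1213
Comparing — Option 1: L=-7003, Option 2: L=-5779, Option 3: L=-1213. Highest is -1213 (Option 3).

-1213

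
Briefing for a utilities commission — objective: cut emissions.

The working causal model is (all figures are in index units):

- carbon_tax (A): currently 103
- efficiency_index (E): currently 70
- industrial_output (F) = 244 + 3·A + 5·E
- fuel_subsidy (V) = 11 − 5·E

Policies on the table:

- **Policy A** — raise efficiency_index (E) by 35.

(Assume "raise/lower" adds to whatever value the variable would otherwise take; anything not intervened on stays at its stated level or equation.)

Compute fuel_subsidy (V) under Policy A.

Policy A (E + 35):
  E = 70 + 35 = 105
  V = 11 − 5·105 = -514

-514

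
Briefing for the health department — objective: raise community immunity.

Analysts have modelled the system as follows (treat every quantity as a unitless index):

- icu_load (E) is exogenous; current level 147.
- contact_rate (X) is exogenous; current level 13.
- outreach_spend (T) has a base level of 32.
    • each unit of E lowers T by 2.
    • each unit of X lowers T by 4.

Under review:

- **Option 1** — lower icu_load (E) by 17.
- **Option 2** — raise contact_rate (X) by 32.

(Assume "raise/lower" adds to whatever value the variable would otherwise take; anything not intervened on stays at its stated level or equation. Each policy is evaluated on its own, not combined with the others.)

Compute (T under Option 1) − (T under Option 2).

162

Option 1 (E − 17):
  E = 147 − 17 = 130
  X = 13
  T = 32 − 2·130 − 4·13 = -280
Option 2 (X + 32):
  E = 147
  X = 13 + 32 = 45
  T = 32 − 2·147 − 4·45 = -442
T: -280 − (-442) = 162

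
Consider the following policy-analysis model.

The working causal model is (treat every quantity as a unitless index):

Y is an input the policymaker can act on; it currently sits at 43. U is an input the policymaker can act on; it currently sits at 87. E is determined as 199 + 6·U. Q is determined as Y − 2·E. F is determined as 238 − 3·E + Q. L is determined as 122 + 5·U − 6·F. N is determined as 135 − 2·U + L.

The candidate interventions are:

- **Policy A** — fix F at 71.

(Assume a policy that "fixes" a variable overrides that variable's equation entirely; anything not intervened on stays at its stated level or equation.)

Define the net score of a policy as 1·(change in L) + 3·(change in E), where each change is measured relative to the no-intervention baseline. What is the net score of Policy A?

-20370

Baseline:
  Y = 43
  U = 87
  E = 199 + 6·87 = 721
  Q = 0 + 43 − 2·721 = -1399
  F = 238 − 3·721 + (-1399) = -3324
  L = 122 + 5·87 − 6·(-3324) = 20501
Policy A (F := 71):
  Y = 43
  U = 87
  E = 199 + 6·87 = 721
  Q = 0 + 43 − 2·721 = -1399
  F = 71
  L = 122 + 5·87 − 6·71 = 131
ΔL = 131 − 20501 = -20370; ΔE = 721 − 721 = 0
Score = 1·(-20370) + 3·0 = -20370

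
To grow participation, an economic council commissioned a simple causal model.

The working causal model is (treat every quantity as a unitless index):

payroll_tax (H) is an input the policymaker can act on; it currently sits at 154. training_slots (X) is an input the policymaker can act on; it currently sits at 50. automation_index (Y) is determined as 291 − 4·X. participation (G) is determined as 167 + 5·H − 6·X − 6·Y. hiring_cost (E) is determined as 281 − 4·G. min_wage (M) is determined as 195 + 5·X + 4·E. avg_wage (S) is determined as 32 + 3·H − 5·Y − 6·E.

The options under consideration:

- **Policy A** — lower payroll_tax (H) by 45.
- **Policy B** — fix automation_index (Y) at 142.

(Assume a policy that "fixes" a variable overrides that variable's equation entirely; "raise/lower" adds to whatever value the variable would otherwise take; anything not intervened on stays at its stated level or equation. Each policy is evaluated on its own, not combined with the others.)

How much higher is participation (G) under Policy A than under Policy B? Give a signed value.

81

Policy A (H − 45):
  H = 154 − 45 = 109
  X = 50
  Y = 291 − 4·50 = 91
  G = 167 + 5·109 − 6·50 − 6·91 = -134
Policy B (Y := 142):
  H = 154
  X = 50
  Y = 142
  G = 167 + 5·154 − 6·50 − 6·142 = -215
G: -134 − (-215) = 81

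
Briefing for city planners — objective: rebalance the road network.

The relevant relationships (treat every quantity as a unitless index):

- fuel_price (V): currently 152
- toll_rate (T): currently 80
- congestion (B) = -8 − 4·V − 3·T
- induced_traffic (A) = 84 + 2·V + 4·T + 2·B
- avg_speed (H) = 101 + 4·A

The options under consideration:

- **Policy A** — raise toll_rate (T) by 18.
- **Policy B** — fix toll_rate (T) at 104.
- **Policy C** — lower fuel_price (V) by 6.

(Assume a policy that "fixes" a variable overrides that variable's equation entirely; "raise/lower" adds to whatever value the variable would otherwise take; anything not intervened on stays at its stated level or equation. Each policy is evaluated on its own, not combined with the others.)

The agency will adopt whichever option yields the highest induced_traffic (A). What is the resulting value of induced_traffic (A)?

-968

Policy A (T + 18):
  V = 152
  T = 80 + 18 = 98
  B = -8 − 4·152 − 3·98 = -910
  A = 84 + 2·152 + 4·98 + 2·(-910) = -1040
Policy B (T := 104):
  V = 152
  T = 104
  B = -8 − 4·152 − 3·104 = -928
  A = 84 + 2·152 + 4·104 + 2·(-928) = -1052
Policy C (V − 6):
  V = 152 − 6 = 146
  T = 80
  B = -8 − 4·146 − 3·80 = -832
  A = 84 + 2·146 + 4·80 + 2·(-832) = -968
Comparing — Policy A: A=-1040, Policy B: A=-1052, Policy C: A=-968. Highest is -968 (Policy C).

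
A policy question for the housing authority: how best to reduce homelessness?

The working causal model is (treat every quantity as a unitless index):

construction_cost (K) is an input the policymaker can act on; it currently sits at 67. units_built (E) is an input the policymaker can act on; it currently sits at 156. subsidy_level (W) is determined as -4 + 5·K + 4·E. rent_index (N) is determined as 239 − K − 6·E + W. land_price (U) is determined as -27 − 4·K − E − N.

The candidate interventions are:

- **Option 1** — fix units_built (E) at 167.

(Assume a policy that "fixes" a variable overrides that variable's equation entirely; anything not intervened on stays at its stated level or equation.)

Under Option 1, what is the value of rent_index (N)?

169

Option 1 (E := 167):
  K = 67
  E = 167
  W = -4 + 5·67 + 4·167 = 999
  N = 239 − 67 − 6·167 + 999 = 169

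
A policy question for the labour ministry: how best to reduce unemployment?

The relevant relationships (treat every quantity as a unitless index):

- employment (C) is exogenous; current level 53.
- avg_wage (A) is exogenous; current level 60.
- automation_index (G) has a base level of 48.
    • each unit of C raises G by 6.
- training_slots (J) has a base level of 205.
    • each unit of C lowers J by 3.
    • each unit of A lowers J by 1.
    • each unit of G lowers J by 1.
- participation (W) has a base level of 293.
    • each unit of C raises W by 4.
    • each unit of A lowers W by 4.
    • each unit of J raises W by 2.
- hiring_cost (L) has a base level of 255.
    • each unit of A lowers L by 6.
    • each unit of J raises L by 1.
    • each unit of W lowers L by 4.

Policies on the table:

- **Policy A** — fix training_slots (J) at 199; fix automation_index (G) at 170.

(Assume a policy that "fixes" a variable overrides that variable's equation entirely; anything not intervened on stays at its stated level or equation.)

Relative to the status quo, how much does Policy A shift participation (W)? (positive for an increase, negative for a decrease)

Baseline:
  C = 53
  A = 60
  G = 48 + 6·53 = 366
  J = 205 − 3·53 − 60 − 366 = -380
  W = 293 + 4·53 − 4·60 + 2·(-380) = -495
Policy A (J := 199, G := 170):
  C = 53
  A = 60
  G = 170
  J = 199
  W = 293 + 4·53 − 4·60 + 2·199 = 663
Change in W: 663 − (-495) = 1158

1158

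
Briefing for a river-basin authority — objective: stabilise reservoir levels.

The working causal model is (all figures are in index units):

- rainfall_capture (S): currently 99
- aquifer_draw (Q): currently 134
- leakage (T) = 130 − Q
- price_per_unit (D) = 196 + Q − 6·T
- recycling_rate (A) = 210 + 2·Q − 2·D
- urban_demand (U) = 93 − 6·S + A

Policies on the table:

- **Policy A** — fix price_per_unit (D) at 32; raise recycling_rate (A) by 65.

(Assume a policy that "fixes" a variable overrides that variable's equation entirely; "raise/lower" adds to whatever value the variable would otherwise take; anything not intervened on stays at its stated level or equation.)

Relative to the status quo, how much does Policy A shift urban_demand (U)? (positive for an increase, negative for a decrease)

Baseline:
  S = 99
  Q = 134
  T = 130 − 134 = -4
  D = 196 + 134 − 6·(-4) = 354
  A = 210 + 2·134 − 2·354 = -230
  U = 93 − 6·99 + (-230) = -731
Policy A (D := 32, A + 65):
  S = 99
  Q = 134
  T = 130 − 134 = -4
  D = 32
  A = 210 + 2·134 − 2·32 (+65 from intervention) = 479
  U = 93 − 6·99 + 479 = -22
Change in U: -22 − (-731) = 709

709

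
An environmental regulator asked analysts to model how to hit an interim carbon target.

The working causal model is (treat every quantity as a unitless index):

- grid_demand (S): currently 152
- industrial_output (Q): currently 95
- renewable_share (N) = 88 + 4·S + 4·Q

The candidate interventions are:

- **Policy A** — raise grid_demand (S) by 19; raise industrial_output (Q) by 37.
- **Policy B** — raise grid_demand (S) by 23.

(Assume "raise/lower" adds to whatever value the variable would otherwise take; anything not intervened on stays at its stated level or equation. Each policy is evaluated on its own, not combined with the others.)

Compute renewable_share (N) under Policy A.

Policy A (S + 19, Q + 37):
  S = 152 + 19 = 171
  Q = 95 + 37 = 132
  N = 88 + 4·171 + 4·132 = 1300

1300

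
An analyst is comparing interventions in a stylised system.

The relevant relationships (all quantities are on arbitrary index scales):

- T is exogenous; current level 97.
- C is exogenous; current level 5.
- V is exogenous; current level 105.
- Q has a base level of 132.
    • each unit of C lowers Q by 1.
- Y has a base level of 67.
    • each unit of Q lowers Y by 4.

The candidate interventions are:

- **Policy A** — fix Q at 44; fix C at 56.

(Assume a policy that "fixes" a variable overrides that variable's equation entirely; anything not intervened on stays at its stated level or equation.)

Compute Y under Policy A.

-109

Policy A (Q := 44, C := 56):
  C = 56
  Q = 44
  Y = 67 − 4·44 = -109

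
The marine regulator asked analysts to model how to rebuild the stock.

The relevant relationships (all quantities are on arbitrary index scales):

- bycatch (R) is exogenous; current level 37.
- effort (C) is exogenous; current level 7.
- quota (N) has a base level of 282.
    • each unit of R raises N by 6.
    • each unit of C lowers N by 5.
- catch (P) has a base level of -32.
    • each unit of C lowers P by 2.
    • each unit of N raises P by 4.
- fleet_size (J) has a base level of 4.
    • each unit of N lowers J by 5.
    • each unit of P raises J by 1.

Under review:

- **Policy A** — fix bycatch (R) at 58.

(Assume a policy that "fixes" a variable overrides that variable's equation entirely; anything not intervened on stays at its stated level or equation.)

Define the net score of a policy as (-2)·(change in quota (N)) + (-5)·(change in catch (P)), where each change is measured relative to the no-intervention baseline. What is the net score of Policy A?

Baseline:
  R = 37
  C = 7
  N = 282 + 6·37 − 5·7 = 469
  P = -32 − 2·7 + 4·469 = 1830
Policy A (R := 58):
  R = 58
  C = 7
  N = 282 + 6·58 − 5·7 = 595
  P = -32 − 2·7 + 4·595 = 2334
ΔN = 595 − 469 = 126; ΔP = 2334 − 1830 = 504
Score = (-2)·126 + (-5)·504 = -2772

-2772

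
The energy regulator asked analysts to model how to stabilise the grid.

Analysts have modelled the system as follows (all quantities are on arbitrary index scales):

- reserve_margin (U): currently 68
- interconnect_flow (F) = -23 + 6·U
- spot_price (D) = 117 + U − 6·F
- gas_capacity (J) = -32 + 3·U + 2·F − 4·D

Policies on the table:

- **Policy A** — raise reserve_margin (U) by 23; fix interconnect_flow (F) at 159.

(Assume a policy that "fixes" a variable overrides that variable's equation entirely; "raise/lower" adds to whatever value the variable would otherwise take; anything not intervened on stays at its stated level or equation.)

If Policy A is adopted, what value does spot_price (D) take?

Policy A (U + 23, F := 159):
  U = 68 + 23 = 91
  F = 159
  D = 117 + 91 − 6·159 = -746

-746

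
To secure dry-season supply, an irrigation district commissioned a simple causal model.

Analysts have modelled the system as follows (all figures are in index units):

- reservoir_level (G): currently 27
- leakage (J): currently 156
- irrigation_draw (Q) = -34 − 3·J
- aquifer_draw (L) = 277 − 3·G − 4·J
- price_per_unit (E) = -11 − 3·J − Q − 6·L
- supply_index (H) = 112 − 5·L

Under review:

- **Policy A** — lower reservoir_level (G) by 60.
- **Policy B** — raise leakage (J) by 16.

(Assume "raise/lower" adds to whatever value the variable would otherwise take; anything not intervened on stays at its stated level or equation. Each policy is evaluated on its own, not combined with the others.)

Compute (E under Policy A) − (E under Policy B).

Policy A (G − 60):
  G = 27 − 60 = -33
  J = 156
  Q = -34 − 3·156 = -502
  L = 277 − 3·(-33) − 4·156 = -248
  E = -11 − 3·156 − (-502) − 6·(-248) = 1511
Policy B (J + 16):
  G = 27
  J = 156 + 16 = 172
  Q = -34 − 3·172 = -550
  L = 277 − 3·27 − 4·172 = -492
  E = -11 − 3·172 − (-550) − 6·(-492) = 2975
E: 1511 − 2975 = -1464

-1464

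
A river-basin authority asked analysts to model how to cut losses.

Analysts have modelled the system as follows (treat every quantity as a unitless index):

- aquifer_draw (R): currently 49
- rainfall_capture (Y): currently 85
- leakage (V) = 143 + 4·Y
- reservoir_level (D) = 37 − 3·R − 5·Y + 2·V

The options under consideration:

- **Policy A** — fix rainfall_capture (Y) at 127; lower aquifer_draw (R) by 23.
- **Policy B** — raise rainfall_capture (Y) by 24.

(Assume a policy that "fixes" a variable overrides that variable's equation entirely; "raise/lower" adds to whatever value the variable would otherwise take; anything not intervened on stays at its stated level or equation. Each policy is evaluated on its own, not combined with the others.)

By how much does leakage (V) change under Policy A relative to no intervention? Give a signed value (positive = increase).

168

Baseline:
  Y = 85
  V = 143 + 4·85 = 483
Policy A (Y := 127, R − 23):
  Y = 127
  V = 143 + 4·127 = 651
Change in V: 651 − 483 = 168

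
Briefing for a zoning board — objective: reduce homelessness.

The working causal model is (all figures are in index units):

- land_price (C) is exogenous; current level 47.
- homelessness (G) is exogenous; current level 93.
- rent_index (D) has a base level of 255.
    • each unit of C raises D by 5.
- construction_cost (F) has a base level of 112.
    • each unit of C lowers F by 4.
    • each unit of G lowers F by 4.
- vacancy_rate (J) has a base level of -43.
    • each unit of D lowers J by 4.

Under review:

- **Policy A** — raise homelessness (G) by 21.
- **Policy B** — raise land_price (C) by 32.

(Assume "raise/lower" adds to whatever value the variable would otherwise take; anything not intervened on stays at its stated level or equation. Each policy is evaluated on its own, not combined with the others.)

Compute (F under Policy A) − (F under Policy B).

Policy A (G + 21):
  C = 47
  G = 93 + 21 = 114
  F = 112 − 4·47 − 4·114 = -532
Policy B (C + 32):
  C = 47 + 32 = 79
  G = 93
  F = 112 − 4·79 − 4·93 = -576
F: -532 − (-576) = 44

44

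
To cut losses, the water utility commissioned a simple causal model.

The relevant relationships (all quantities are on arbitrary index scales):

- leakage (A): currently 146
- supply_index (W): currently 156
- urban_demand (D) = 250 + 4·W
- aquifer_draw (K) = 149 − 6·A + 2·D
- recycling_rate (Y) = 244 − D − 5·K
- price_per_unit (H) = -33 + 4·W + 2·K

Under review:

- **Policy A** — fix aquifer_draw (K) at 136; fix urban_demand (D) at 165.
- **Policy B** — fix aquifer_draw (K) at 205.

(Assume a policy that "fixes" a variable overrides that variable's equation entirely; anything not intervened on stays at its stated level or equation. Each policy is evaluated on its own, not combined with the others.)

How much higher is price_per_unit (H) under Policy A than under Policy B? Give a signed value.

Policy A (K := 136, D := 165):
  A = 146
  W = 156
  D = 165
  K = 136
  H = -33 + 4·156 + 2·136 = 863
Policy B (K := 205):
  A = 146
  W = 156
  D = 250 + 4·156 = 874
  K = 205
  H = -33 + 4·156 + 2·205 = 1001
H: 863 − 1001 = -138

-138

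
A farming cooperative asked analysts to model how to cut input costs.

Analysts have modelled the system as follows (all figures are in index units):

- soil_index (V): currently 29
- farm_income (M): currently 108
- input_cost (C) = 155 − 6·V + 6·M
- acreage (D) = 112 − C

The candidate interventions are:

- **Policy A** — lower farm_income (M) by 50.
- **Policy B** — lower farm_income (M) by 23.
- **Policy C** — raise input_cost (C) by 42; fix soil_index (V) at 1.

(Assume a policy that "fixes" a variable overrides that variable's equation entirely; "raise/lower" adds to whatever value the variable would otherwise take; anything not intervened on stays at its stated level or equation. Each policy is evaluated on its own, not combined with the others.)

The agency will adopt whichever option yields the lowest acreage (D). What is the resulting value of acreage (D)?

-727

Policy A (M − 50):
  V = 29
  M = 108 − 50 = 58
  C = 155 − 6·29 + 6·58 = 329
  D = 112 − 329 = -217
Policy B (M − 23):
  V = 29
  M = 108 − 23 = 85
  C = 155 − 6·29 + 6·85 = 491
  D = 112 − 491 = -379
Policy C (C + 42, V := 1):
  V = 1
  M = 108
  C = 155 − 6·1 + 6·108 (+42 from intervention) = 839
  D = 112 − 839 = -727
Comparing — Policy A: D=-217, Policy B: D=-379, Policy C: D=-727. Lowest is -727 (Policy C).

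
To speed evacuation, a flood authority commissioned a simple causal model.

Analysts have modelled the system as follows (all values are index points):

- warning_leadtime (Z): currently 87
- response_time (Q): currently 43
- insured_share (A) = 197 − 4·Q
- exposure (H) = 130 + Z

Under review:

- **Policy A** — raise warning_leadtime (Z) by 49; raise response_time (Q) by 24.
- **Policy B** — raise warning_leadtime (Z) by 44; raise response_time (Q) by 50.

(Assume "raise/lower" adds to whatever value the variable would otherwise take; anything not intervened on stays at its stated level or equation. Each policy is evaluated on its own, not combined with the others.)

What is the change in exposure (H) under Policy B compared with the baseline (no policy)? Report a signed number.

44

Baseline:
  Z = 87
  H = 130 + 87 = 217
Policy B (Z + 44, Q + 50):
  Z = 87 + 44 = 131
  H = 130 + 131 = 261
Change in H: 261 − 217 = 44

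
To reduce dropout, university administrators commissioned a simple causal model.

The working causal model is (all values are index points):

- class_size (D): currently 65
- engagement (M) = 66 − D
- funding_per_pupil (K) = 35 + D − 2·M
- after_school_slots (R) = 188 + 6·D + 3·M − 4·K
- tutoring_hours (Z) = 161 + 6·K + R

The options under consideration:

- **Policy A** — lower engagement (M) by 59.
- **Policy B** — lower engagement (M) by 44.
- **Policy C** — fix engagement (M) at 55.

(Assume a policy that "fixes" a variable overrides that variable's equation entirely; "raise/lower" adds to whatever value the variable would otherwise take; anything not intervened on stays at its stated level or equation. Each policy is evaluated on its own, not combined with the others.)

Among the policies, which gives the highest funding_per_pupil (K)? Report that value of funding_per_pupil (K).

216

Policy A (M − 59):
  D = 65
  M = 66 − 65 (−59 from intervention) = -58
  K = 35 + 65 − 2·(-58) = 216
Policy B (M − 44):
  D = 65
  M = 66 − 65 (−44 from intervention) = -43
  K = 35 + 65 − 2·(-43) = 186
Policy C (M := 55):
  D = 65
  M = 55
  K = 35 + 65 − 2·55 = -10
Comparing — Policy A: K=216, Policy B: K=186, Policy C: K=-10. Highest is 216 (Policy A).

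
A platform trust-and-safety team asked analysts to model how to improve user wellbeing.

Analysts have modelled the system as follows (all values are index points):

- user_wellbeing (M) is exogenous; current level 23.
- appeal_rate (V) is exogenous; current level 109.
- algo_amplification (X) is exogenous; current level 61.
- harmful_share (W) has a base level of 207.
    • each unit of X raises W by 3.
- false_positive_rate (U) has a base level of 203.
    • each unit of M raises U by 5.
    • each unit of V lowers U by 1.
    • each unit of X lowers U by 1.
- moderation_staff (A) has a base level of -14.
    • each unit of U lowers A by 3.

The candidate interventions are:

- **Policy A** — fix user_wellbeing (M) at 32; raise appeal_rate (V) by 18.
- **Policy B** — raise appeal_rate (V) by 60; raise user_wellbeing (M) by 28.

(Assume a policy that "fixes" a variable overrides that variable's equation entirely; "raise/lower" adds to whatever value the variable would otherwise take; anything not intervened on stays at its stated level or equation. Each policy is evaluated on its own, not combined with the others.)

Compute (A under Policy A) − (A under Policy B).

159

Policy A (M := 32, V + 18):
  M = 32
  V = 109 + 18 = 127
  X = 61
  U = 203 + 5·32 − 127 − 61 = 175
  A = -14 − 3·175 = -539
Policy B (V + 60, M + 28):
  M = 23 + 28 = 51
  V = 109 + 60 = 169
  X = 61
  U = 203 + 5·51 − 169 − 61 = 228
  A = -14 − 3·228 = -698
A: -539 − (-698) = 159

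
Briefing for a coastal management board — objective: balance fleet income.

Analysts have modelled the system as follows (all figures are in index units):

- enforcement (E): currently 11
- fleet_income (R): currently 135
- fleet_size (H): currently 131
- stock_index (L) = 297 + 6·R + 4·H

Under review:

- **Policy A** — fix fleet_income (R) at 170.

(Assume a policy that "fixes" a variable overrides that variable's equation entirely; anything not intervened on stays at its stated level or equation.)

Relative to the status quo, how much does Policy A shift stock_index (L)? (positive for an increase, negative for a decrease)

210

Baseline:
  R = 135
  H = 131
  L = 297 + 6·135 + 4·131 = 1631
Policy A (R := 170):
  R = 170
  H = 131
  L = 297 + 6·170 + 4·131 = 1841
Change in L: 1841 − 1631 = 210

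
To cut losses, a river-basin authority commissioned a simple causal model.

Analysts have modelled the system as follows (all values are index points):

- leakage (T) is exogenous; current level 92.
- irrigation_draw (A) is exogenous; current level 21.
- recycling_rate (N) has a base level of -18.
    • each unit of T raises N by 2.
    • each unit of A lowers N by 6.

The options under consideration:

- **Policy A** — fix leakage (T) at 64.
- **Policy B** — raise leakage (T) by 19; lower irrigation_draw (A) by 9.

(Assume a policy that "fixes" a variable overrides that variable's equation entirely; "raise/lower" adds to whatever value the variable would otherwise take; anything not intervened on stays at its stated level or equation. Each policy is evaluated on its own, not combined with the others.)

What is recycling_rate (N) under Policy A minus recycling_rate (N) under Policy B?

Policy A (T := 64):
  T = 64
  A = 21
  N = -18 + 2·64 − 6·21 = -16
Policy B (T + 19, A − 9):
  T = 92 + 19 = 111
  A = 21 − 9 = 12
  N = -18 + 2·111 − 6·12 = 132
N: -16 − 132 = -148

-148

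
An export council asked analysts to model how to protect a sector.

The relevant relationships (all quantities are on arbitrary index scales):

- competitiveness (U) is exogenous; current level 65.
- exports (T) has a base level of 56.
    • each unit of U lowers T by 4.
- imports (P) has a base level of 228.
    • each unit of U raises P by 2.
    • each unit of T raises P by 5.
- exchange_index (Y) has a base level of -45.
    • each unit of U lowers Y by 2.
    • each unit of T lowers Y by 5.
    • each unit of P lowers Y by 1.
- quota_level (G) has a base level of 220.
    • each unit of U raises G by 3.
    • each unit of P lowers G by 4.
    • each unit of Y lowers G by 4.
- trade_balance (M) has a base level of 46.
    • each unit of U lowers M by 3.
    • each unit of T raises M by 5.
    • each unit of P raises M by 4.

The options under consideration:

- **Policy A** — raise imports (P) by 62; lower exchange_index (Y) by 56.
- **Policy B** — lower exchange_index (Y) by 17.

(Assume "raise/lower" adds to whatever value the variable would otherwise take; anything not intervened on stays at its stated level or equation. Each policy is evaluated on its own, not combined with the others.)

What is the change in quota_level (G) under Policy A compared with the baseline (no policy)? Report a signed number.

Baseline:
  U = 65
  T = 56 − 4·65 = -204
  P = 228 + 2·65 + 5·(-204) = -662
  Y = -45 − 2·65 − 5·(-204) − (-662) = 1507
  G = 220 + 3·65 − 4·(-662) − 4·1507 = -2965
Policy A (P + 62, Y − 56):
  U = 65
  T = 56 − 4·65 = -204
  P = 228 + 2·65 + 5·(-204) (+62 from intervention) = -600
  Y = -45 − 2·65 − 5·(-204) − (-600) (−56 from intervention) = 1389
  G = 220 + 3·65 − 4·(-600) − 4·1389 = -2741
Change in G: -2741 − (-2965) = 224

224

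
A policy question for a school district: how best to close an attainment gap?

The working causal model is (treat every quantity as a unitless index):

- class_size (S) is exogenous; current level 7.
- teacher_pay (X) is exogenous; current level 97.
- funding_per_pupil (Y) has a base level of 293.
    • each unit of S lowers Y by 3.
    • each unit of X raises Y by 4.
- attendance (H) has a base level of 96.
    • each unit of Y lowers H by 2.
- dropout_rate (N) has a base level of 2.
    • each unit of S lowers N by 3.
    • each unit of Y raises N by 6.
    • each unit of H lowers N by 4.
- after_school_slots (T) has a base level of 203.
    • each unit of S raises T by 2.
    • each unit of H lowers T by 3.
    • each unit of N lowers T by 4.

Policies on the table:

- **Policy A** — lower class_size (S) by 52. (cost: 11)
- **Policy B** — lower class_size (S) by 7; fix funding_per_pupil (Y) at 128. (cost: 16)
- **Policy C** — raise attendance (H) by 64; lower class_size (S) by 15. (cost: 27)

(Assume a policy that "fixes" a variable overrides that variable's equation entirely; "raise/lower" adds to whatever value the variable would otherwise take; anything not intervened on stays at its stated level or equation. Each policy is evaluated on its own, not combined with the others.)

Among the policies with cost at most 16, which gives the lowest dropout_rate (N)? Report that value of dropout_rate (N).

Policy A (S − 52):
  S = 7 − 52 = -45
  X = 97
  Y = 293 − 3·(-45) + 4·97 = 816
  H = 96 − 2·816 = -1536
  N = 2 − 3·(-45) + 6·816 − 4·(-1536) = 11177
Policy B (S − 7, Y := 128):
  S = 7 − 7 = 0
  X = 97
  Y = 128
  H = 96 − 2·128 = -160
  N = 2 − 3·0 + 6·128 − 4·(-160) = 1410
Comparing — Policy A: N=11177, Policy B: N=1410. Lowest is 1410 (Policy B).

1410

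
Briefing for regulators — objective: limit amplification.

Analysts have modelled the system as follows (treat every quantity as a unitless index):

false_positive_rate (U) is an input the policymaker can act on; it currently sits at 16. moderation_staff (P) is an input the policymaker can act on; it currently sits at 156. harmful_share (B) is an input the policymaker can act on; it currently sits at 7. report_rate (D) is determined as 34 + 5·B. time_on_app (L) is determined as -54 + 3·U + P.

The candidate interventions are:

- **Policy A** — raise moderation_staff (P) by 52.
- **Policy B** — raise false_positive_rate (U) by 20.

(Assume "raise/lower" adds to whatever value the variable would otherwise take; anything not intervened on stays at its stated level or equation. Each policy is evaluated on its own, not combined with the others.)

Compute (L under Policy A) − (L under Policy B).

-8

Policy A (P + 52):
  U = 16
  P = 156 + 52 = 208
  L = -54 + 3·16 + 208 = 202
Policy B (U + 20):
  U = 16 + 20 = 36
  P = 156
  L = -54 + 3·36 + 156 = 210
L: 202 − 210 = -8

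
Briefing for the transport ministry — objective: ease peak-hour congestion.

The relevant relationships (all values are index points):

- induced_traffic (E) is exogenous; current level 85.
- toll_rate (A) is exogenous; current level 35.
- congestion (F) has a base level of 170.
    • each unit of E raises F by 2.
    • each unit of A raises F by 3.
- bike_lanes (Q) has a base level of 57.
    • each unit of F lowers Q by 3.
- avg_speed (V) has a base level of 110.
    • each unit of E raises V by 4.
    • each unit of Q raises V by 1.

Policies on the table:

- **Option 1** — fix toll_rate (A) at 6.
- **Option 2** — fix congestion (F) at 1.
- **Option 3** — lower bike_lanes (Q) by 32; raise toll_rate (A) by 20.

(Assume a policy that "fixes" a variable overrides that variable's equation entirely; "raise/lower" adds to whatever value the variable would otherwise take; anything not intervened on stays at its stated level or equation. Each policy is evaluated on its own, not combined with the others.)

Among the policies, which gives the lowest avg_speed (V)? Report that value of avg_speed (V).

Option 1 (A := 6):
  E = 85
  A = 6
  F = 170 + 2·85 + 3·6 = 358
  Q = 57 − 3·358 = -1017
  V = 110 + 4·85 + (-1017) = -567
Option 2 (F := 1):
  E = 85
  A = 35
  F = 1
  Q = 57 − 3·1 = 54
  V = 110 + 4·85 + 54 = 504
Option 3 (Q − 32, A + 20):
  E = 85
  A = 35 + 20 = 55
  F = 170 + 2·85 + 3·55 = 505
  Q = 57 − 3·505 (−32 from intervention) = -1490
  V = 110 + 4·85 + (-1490) = -1040
Comparing — Option 1: V=-567, Option 2: V=504, Option 3: V=-1040. Lowest is -1040 (Option 3).

-1040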